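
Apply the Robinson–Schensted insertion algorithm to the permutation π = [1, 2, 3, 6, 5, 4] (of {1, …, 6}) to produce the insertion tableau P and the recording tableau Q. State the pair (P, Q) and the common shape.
P = [1, 2, 3, 4] / [5] / [6];  Q = [1, 2, 3, 4] / [5] / [6];  common shape = (4, 1, 1)

Row-insert the values π_1, π_2, … into P one at a time, bumping the leftmost entry strictly greater than the inserted value down to the next row. The recording tableau Q records, in position (i, j), the step at which that cell was added to P.
  Insert 1 (step 1): P = [1];  Q = [1]
  Insert 2 (step 2): P = [1, 2];  Q = [1, 2]
  Insert 3 (step 3): P = [1, 2, 3];  Q = [1, 2, 3]
  Insert 6 (step 4): P = [1, 2, 3, 6];  Q = [1, 2, 3, 4]
  Insert 5 (step 5): P = [1, 2, 3, 5] / [6];  Q = [1, 2, 3, 4] / [5]
  Insert 4 (step 6): P = [1, 2, 3, 4] / [5] / [6];  Q = [1, 2, 3, 4] / [5] / [6]
Final shape: (4, 1, 1).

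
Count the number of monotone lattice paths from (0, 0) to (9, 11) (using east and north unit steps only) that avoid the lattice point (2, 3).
Number of paths = 103610

Total paths from (0, 0) to (9, 11): C(20, 9) = 167960. Paths through (2, 3): (paths (0, 0) → (2, 3)) × (paths (2, 3) → (9, 11)) = C(5, 2) · C(15, 7) = 10 · 6435 = 64350. Avoidance count = 167960 − 64350 = 103610.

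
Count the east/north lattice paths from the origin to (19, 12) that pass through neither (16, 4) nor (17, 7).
Number of paths = 133459896

Inclusion–exclusion. Total paths: C(31, 19) = 141120525. Through P₁: C(20, 16)·C(11, 3) = 799425. Through P₂: C(24, 17)·C(7, 2) = 7268184. Since P₁ is strictly southwest of P₂, a monotone path through both must visit P₁ then P₂; paths through both = C(20, 16)·C(4, 1)·C(7, 2) = 406980. Avoid both = 141120525 − 799425 − 7268184 + 406980 = 133459896.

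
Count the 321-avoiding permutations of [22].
C_22 = 91482563640

These 321-avoiding permutations are counted by the Catalan number C_n = (1/(n + 1)) · C(2n, n). For n = 22: C_22 = (1/23) · C(44, 22) = 2104098963720/23 = 91482563640.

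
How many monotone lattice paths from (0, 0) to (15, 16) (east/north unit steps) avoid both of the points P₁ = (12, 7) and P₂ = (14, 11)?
Number of paths = 267245355

Inclusion–exclusion. Total paths: C(31, 15) = 300540195. Through P₁: C(19, 12)·C(12, 3) = 11085360. Through P₂: C(25, 14)·C(6, 1) = 26744400. Since P₁ is strictly southwest of P₂, a monotone path through both must visit P₁ then P₂; paths through both = C(19, 12)·C(6, 2)·C(6, 1) = 4534920. Avoid both = 300540195 − 11085360 − 26744400 + 4534920 = 267245355.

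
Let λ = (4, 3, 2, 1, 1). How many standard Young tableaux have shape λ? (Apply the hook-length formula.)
# SYT of shape (4, 3, 2, 1, 1) = 2310

Hook-length formula: f^λ = n! / Π hook(c), product over all cells c of the Young diagram. For λ = (4, 3, 2, 1, 1), n = 11 boxes. Hook lengths by row (left-to-right, top-to-bottom): [8, 5, 3, 1]; [6, 3, 1]; [4, 1]; [2]; [1]. Product of hooks = 17280. So f^λ = 11! / 17280 = 39916800 / 17280 = 2310.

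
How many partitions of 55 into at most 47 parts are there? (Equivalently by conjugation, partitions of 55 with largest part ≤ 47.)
p(55, parts ≤ 47) = 451231

Use the recurrence p(n, m) = p(n, m−1) + p(n−m, m): either the largest part is < m (count p(n, m−1)) or the largest part is exactly m (remove one copy of m, count p(n−m, m)). With p(0, ·) = 1 this gives p(55, parts ≤ 47) = 451231. (By conjugating Young diagrams, this also counts partitions of 55 into at most 47 parts.)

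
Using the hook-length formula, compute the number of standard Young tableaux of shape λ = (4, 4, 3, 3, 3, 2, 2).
# SYT of shape (4, 4, 3, 3, 3, 2, 2) = 72424352

Hook-length formula: f^λ = n! / Π hook(c), product over all cells c of the Young diagram. For λ = (4, 4, 3, 3, 3, 2, 2), n = 21 boxes. Hook lengths by row (left-to-right, top-to-bottom): [10, 9, 6, 2]; [9, 8, 5, 1]; [7, 6, 3]; [6, 5, 2]; [5, 4, 1]; [3, 2]; [2, 1]. Product of hooks = 705438720000. So f^λ = 21! / 705438720000 = 51090942171709440000 / 705438720000 = 72424352.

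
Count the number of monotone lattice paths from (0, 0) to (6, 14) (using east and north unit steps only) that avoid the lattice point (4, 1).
Number of paths = 38235

Total paths from (0, 0) to (6, 14): C(20, 6) = 38760. Paths through (4, 1): (paths (0, 0) → (4, 1)) × (paths (4, 1) → (6, 14)) = C(5, 4) · C(15, 2) = 5 · 105 = 525. Avoidance count = 38760 − 525 = 38235.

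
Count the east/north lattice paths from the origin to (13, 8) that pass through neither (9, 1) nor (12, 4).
Number of paths = 192090

Inclusion–exclusion. Total paths: C(21, 13) = 203490. Through P₁: C(10, 9)·C(11, 4) = 3300. Through P₂: C(16, 12)·C(5, 1) = 9100. Since P₁ is strictly southwest of P₂, a monotone path through both must visit P₁ then P₂; paths through both = C(10, 9)·C(6, 3)·C(5, 1) = 1000. Avoid both = 203490 − 3300 − 9100 + 1000 = 192090.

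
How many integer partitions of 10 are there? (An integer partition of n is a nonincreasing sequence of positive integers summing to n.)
p(10) = 42

List all partitions of 10: 10, 9+1, 8+2, 8+1+1, 7+3, 7+2+1, 7+1+1+1, 6+4, 6+3+1, 6+2+2, 6+2+1+1, 6+1+1+1+1, 5+5, 5+4+1, 5+3+2, 5+3+1+1, 5+2+2+1, 5+2+1+1+1, 5+1+1+1+1+1, 4+4+2, 4+4+1+1, 4+3+3, 4+3+2+1, 4+3+1+1+1, 4+2+2+2, 4+2+2+1+1, 4+2+1+1+1+1, 4+1+1+1+1+1+1, 3+3+3+1, 3+3+2+2, … (42 total). Counting them gives p(10) = 42.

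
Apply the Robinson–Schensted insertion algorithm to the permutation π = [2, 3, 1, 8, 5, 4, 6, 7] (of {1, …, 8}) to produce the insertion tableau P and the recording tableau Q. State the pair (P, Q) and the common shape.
P = [1, 3, 4, 6, 7] / [2, 5] / [8];  Q = [1, 2, 4, 7, 8] / [3, 5] / [6];  common shape = (5, 2, 1)

Row-insert the values π_1, π_2, … into P one at a time, bumping the leftmost entry strictly greater than the inserted value down to the next row. The recording tableau Q records, in position (i, j), the step at which that cell was added to P.
  Insert 2 (step 1): P = [2];  Q = [1]
  Insert 3 (step 2): P = [2, 3];  Q = [1, 2]
  Insert 1 (step 3): P = [1, 3] / [2];  Q = [1, 2] / [3]
  Insert 8 (step 4): P = [1, 3, 8] / [2];  Q = [1, 2, 4] / [3]
  Insert 5 (step 5): P = [1, 3, 5] / [2, 8];  Q = [1, 2, 4] / [3, 5]
  Insert 4 (step 6): P = [1, 3, 4] / [2, 5] / [8];  Q = [1, 2, 4] / [3, 5] / [6]
  Insert 6 (step 7): P = [1, 3, 4, 6] / [2, 5] / [8];  Q = [1, 2, 4, 7] / [3, 5] / [6]
  Insert 7 (step 8): P = [1, 3, 4, 6, 7] / [2, 5] / [8];  Q = [1, 2, 4, 7, 8] / [3, 5] / [6]
Final shape: (5, 2, 1).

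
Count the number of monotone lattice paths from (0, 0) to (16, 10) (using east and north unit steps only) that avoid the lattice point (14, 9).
Number of paths = 2860165

Total paths from (0, 0) to (16, 10): C(26, 16) = 5311735. Paths through (14, 9): (paths (0, 0) → (14, 9)) × (paths (14, 9) → (16, 10)) = C(23, 14) · C(3, 2) = 817190 · 3 = 2451570. Avoidance count = 5311735 − 2451570 = 2860165.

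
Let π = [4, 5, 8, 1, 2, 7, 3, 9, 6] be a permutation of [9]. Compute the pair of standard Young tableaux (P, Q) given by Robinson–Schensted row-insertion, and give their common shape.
P = [1, 2, 3, 6] / [4, 5, 7, 9] / [8];  Q = [1, 2, 3, 8] / [4, 5, 6, 9] / [7];  common shape = (4, 4, 1)

Row-insert the values π_1, π_2, … into P one at a time, bumping the leftmost entry strictly greater than the inserted value down to the next row. The recording tableau Q records, in position (i, j), the step at which that cell was added to P.
  Insert 4 (step 1): P = [4];  Q = [1]
  Insert 5 (step 2): P = [4, 5];  Q = [1, 2]
  Insert 8 (step 3): P = [4, 5, 8];  Q = [1, 2, 3]
  Insert 1 (step 4): P = [1, 5, 8] / [4];  Q = [1, 2, 3] / [4]
  Insert 2 (step 5): P = [1, 2, 8] / [4, 5];  Q = [1, 2, 3] / [4, 5]
  Insert 7 (step 6): P = [1, 2, 7] / [4, 5, 8];  Q = [1, 2, 3] / [4, 5, 6]
  Insert 3 (step 7): P = [1, 2, 3] / [4, 5, 7] / [8];  Q = [1, 2, 3] / [4, 5, 6] / [7]
  Insert 9 (step 8): P = [1, 2, 3, 9] / [4, 5, 7] / [8];  Q = [1, 2, 3, 8] / [4, 5, 6] / [7]
  Insert 6 (step 9): P = [1, 2, 3, 6] / [4, 5, 7, 9] / [8];  Q = [1, 2, 3, 8] / [4, 5, 6, 9] / [7]
Final shape: (4, 4, 1).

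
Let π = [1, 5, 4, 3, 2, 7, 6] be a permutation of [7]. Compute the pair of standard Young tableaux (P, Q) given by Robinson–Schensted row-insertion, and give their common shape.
P = [1, 2, 6] / [3, 7] / [4] / [5];  Q = [1, 2, 6] / [3, 7] / [4] / [5];  common shape = (3, 2, 1, 1)

Row-insert the values π_1, π_2, … into P one at a time, bumping the leftmost entry strictly greater than the inserted value down to the next row. The recording tableau Q records, in position (i, j), the step at which that cell was added to P.
  Insert 1 (step 1): P = [1];  Q = [1]
  Insert 5 (step 2): P = [1, 5];  Q = [1, 2]
  Insert 4 (step 3): P = [1, 4] / [5];  Q = [1, 2] / [3]
  Insert 3 (step 4): P = [1, 3] / [4] / [5];  Q = [1, 2] / [3] / [4]
  Insert 2 (step 5): P = [1, 2] / [3] / [4] / [5];  Q = [1, 2] / [3] / [4] / [5]
  Insert 7 (step 6): P = [1, 2, 7] / [3] / [4] / [5];  Q = [1, 2, 6] / [3] / [4] / [5]
  Insert 6 (step 7): P = [1, 2, 6] / [3, 7] / [4] / [5];  Q = [1, 2, 6] / [3, 7] / [4] / [5]
Final shape: (3, 2, 1, 1).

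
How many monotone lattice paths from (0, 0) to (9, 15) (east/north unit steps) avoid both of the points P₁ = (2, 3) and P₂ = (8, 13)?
Number of paths = 433394

Inclusion–exclusion. Total paths: C(24, 9) = 1307504. Through P₁: C(5, 2)·C(19, 7) = 503880. Through P₂: C(21, 8)·C(3, 1) = 610470. Since P₁ is strictly southwest of P₂, a monotone path through both must visit P₁ then P₂; paths through both = C(5, 2)·C(16, 6)·C(3, 1) = 240240. Avoid both = 1307504 − 503880 − 610470 + 240240 = 433394.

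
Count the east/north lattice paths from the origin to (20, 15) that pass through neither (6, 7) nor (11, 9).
Number of paths = 2038938220

Inclusion–exclusion. Total paths: C(35, 20) = 3247943160. Through P₁: C(13, 6)·C(22, 14) = 548725320. Through P₂: C(20, 11)·C(15, 9) = 840639800. Since P₁ is strictly southwest of P₂, a monotone path through both must visit P₁ then P₂; paths through both = C(13, 6)·C(7, 5)·C(15, 9) = 180360180. Avoid both = 3247943160 − 548725320 − 840639800 + 180360180 = 2038938220.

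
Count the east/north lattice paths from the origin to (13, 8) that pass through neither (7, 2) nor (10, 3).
Number of paths = 162274

Inclusion–exclusion. Total paths: C(21, 13) = 203490. Through P₁: C(9, 7)·C(12, 6) = 33264. Through P₂: C(13, 10)·C(8, 3) = 16016. Since P₁ is strictly southwest of P₂, a monotone path through both must visit P₁ then P₂; paths through both = C(9, 7)·C(4, 3)·C(8, 3) = 8064. Avoid both = 203490 − 33264 − 16016 + 8064 = 162274.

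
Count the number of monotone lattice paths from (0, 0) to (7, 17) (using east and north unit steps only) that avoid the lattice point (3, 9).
Number of paths = 237204

Total paths from (0, 0) to (7, 17): C(24, 7) = 346104. Paths through (3, 9): (paths (0, 0) → (3, 9)) × (paths (3, 9) → (7, 17)) = C(12, 3) · C(12, 4) = 220 · 495 = 108900. Avoidance count = 346104 − 108900 = 237204.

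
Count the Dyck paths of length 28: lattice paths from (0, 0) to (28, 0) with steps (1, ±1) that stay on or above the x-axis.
C_14 = 2674440

These Dyck paths are counted by the Catalan number C_n = (1/(n + 1)) · C(2n, n). For n = 14: C_14 = (1/15) · C(28, 14) = 40116600/15 = 2674440.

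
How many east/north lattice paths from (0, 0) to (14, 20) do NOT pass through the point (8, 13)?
Number of paths = 1042786800

Total paths from (0, 0) to (14, 20): C(34, 14) = 1391975640. Paths through (8, 13): (paths (0, 0) → (8, 13)) × (paths (8, 13) → (14, 20)) = C(21, 8) · C(13, 6) = 203490 · 1716 = 349188840. Avoidance count = 1391975640 − 349188840 = 1042786800.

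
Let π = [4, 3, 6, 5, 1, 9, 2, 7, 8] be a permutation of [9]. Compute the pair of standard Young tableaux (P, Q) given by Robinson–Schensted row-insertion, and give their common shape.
P = [1, 2, 7, 8] / [3, 5, 9] / [4, 6];  Q = [1, 3, 6, 9] / [2, 4, 8] / [5, 7];  common shape = (4, 3, 2)

Row-insert the values π_1, π_2, … into P one at a time, bumping the leftmost entry strictly greater than the inserted value down to the next row. The recording tableau Q records, in position (i, j), the step at which that cell was added to P.
  Insert 4 (step 1): P = [4];  Q = [1]
  Insert 3 (step 2): P = [3] / [4];  Q = [1] / [2]
  Insert 6 (step 3): P = [3, 6] / [4];  Q = [1, 3] / [2]
  Insert 5 (step 4): P = [3, 5] / [4, 6];  Q = [1, 3] / [2, 4]
  Insert 1 (step 5): P = [1, 5] / [3, 6] / [4];  Q = [1, 3] / [2, 4] / [5]
  Insert 9 (step 6): P = [1, 5, 9] / [3, 6] / [4];  Q = [1, 3, 6] / [2, 4] / [5]
  Insert 2 (step 7): P = [1, 2, 9] / [3, 5] / [4, 6];  Q = [1, 3, 6] / [2, 4] / [5, 7]
  Insert 7 (step 8): P = [1, 2, 7] / [3, 5, 9] / [4, 6];  Q = [1, 3, 6] / [2, 4, 8] / [5, 7]
  Insert 8 (step 9): P = [1, 2, 7, 8] / [3, 5, 9] / [4, 6];  Q = [1, 3, 6, 9] / [2, 4, 8] / [5, 7]
Final shape: (4, 3, 2).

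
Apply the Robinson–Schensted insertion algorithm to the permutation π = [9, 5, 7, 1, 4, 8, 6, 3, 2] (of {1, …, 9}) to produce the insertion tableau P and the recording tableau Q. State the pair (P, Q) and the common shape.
P = [1, 2, 6] / [3, 7, 8] / [4] / [5] / [9];  Q = [1, 3, 6] / [2, 5, 7] / [4] / [8] / [9];  common shape = (3, 3, 1, 1, 1)

Row-insert the values π_1, π_2, … into P one at a time, bumping the leftmost entry strictly greater than the inserted value down to the next row. The recording tableau Q records, in position (i, j), the step at which that cell was added to P.
  Insert 9 (step 1): P = [9];  Q = [1]
  Insert 5 (step 2): P = [5] / [9];  Q = [1] / [2]
  Insert 7 (step 3): P = [5, 7] / [9];  Q = [1, 3] / [2]
  Insert 1 (step 4): P = [1, 7] / [5] / [9];  Q = [1, 3] / [2] / [4]
  Insert 4 (step 5): P = [1, 4] / [5, 7] / [9];  Q = [1, 3] / [2, 5] / [4]
  Insert 8 (step 6): P = [1, 4, 8] / [5, 7] / [9];  Q = [1, 3, 6] / [2, 5] / [4]
  Insert 6 (step 7): P = [1, 4, 6] / [5, 7, 8] / [9];  Q = [1, 3, 6] / [2, 5, 7] / [4]
  Insert 3 (step 8): P = [1, 3, 6] / [4, 7, 8] / [5] / [9];  Q = [1, 3, 6] / [2, 5, 7] / [4] / [8]
  Insert 2 (step 9): P = [1, 2, 6] / [3, 7, 8] / [4] / [5] / [9];  Q = [1, 3, 6] / [2, 5, 7] / [4] / [8] / [9]
Final shape: (3, 3, 1, 1, 1).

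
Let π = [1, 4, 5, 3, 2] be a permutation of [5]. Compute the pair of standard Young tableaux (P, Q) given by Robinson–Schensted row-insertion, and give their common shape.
P = [1, 2, 5] / [3] / [4];  Q = [1, 2, 3] / [4] / [5];  common shape = (3, 1, 1)

Row-insert the values π_1, π_2, … into P one at a time, bumping the leftmost entry strictly greater than the inserted value down to the next row. The recording tableau Q records, in position (i, j), the step at which that cell was added to P.
  Insert 1 (step 1): P = [1];  Q = [1]
  Insert 4 (step 2): P = [1, 4];  Q = [1, 2]
  Insert 5 (step 3): P = [1, 4, 5];  Q = [1, 2, 3]
  Insert 3 (step 4): P = [1, 3, 5] / [4];  Q = [1, 2, 3] / [4]
  Insert 2 (step 5): P = [1, 2, 5] / [3] / [4];  Q = [1, 2, 3] / [4] / [5]
Final shape: (3, 1, 1).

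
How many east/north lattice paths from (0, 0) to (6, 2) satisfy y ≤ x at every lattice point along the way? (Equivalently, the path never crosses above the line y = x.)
Number of paths = 20

By the reflection principle (André's argument), the number of monotone paths to (6, 2) with n ≤ m that never go above y = x is C(8, 6) − C(8, 7) = 28 − 8 = 20.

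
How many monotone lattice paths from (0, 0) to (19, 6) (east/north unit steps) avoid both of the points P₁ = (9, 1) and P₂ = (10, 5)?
Number of paths = 117540

Inclusion–exclusion. Total paths: C(25, 19) = 177100. Through P₁: C(10, 9)·C(15, 10) = 30030. Through P₂: C(15, 10)·C(10, 9) = 30030. Since P₁ is strictly southwest of P₂, a monotone path through both must visit P₁ then P₂; paths through both = C(10, 9)·C(5, 1)·C(10, 9) = 500. Avoid both = 177100 − 30030 − 30030 + 500 = 117540.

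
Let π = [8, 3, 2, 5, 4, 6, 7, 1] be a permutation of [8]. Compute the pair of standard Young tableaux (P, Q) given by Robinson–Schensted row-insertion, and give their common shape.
P = [1, 4, 6, 7] / [2, 5] / [3] / [8];  Q = [1, 4, 6, 7] / [2, 5] / [3] / [8];  common shape = (4, 2, 1, 1)

Row-insert the values π_1, π_2, … into P one at a time, bumping the leftmost entry strictly greater than the inserted value down to the next row. The recording tableau Q records, in position (i, j), the step at which that cell was added to P.
  Insert 8 (step 1): P = [8];  Q = [1]
  Insert 3 (step 2): P = [3] / [8];  Q = [1] / [2]
  Insert 2 (step 3): P = [2] / [3] / [8];  Q = [1] / [2] / [3]
  Insert 5 (step 4): P = [2, 5] / [3] / [8];  Q = [1, 4] / [2] / [3]
  Insert 4 (step 5): P = [2, 4] / [3, 5] / [8];  Q = [1, 4] / [2, 5] / [3]
  Insert 6 (step 6): P = [2, 4, 6] / [3, 5] / [8];  Q = [1, 4, 6] / [2, 5] / [3]
  Insert 7 (step 7): P = [2, 4, 6, 7] / [3, 5] / [8];  Q = [1, 4, 6, 7] / [2, 5] / [3]
  Insert 1 (step 8): P = [1, 4, 6, 7] / [2, 5] / [3] / [8];  Q = [1, 4, 6, 7] / [2, 5] / [3] / [8]
Final shape: (4, 2, 1, 1).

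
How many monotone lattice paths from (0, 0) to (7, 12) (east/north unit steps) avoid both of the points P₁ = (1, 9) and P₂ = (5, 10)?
Number of paths = 31830

Inclusion–exclusion. Total paths: C(19, 7) = 50388. Through P₁: C(10, 1)·C(9, 6) = 840. Through P₂: C(15, 5)·C(4, 2) = 18018. Since P₁ is strictly southwest of P₂, a monotone path through both must visit P₁ then P₂; paths through both = C(10, 1)·C(5, 4)·C(4, 2) = 300. Avoid both = 50388 − 840 − 18018 + 300 = 31830.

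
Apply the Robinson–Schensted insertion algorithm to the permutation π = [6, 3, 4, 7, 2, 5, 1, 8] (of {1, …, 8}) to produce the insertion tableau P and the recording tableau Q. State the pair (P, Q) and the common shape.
P = [1, 4, 5, 8] / [2, 7] / [3] / [6];  Q = [1, 3, 4, 8] / [2, 6] / [5] / [7];  common shape = (4, 2, 1, 1)

Row-insert the values π_1, π_2, … into P one at a time, bumping the leftmost entry strictly greater than the inserted value down to the next row. The recording tableau Q records, in position (i, j), the step at which that cell was added to P.
  Insert 6 (step 1): P = [6];  Q = [1]
  Insert 3 (step 2): P = [3] / [6];  Q = [1] / [2]
  Insert 4 (step 3): P = [3, 4] / [6];  Q = [1, 3] / [2]
  Insert 7 (step 4): P = [3, 4, 7] / [6];  Q = [1, 3, 4] / [2]
  Insert 2 (step 5): P = [2, 4, 7] / [3] / [6];  Q = [1, 3, 4] / [2] / [5]
  Insert 5 (step 6): P = [2, 4, 5] / [3, 7] / [6];  Q = [1, 3, 4] / [2, 6] / [5]
  Insert 1 (step 7): P = [1, 4, 5] / [2, 7] / [3] / [6];  Q = [1, 3, 4] / [2, 6] / [5] / [7]
  Insert 8 (step 8): P = [1, 4, 5, 8] / [2, 7] / [3] / [6];  Q = [1, 3, 4, 8] / [2, 6] / [5] / [7]
Final shape: (4, 2, 1, 1).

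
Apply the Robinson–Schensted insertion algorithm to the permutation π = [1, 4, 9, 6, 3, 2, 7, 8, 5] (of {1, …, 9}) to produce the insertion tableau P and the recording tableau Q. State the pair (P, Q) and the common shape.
P = [1, 2, 5, 7, 8] / [3, 6] / [4] / [9];  Q = [1, 2, 3, 7, 8] / [4, 9] / [5] / [6];  common shape = (5, 2, 1, 1)

Row-insert the values π_1, π_2, … into P one at a time, bumping the leftmost entry strictly greater than the inserted value down to the next row. The recording tableau Q records, in position (i, j), the step at which that cell was added to P.
  Insert 1 (step 1): P = [1];  Q = [1]
  Insert 4 (step 2): P = [1, 4];  Q = [1, 2]
  Insert 9 (step 3): P = [1, 4, 9];  Q = [1, 2, 3]
  Insert 6 (step 4): P = [1, 4, 6] / [9];  Q = [1, 2, 3] / [4]
  Insert 3 (step 5): P = [1, 3, 6] / [4] / [9];  Q = [1, 2, 3] / [4] / [5]
  Insert 2 (step 6): P = [1, 2, 6] / [3] / [4] / [9];  Q = [1, 2, 3] / [4] / [5] / [6]
  Insert 7 (step 7): P = [1, 2, 6, 7] / [3] / [4] / [9];  Q = [1, 2, 3, 7] / [4] / [5] / [6]
  Insert 8 (step 8): P = [1, 2, 6, 7, 8] / [3] / [4] / [9];  Q = [1, 2, 3, 7, 8] / [4] / [5] / [6]
  Insert 5 (step 9): P = [1, 2, 5, 7, 8] / [3, 6] / [4] / [9];  Q = [1, 2, 3, 7, 8] / [4, 9] / [5] / [6]
Final shape: (5, 2, 1, 1).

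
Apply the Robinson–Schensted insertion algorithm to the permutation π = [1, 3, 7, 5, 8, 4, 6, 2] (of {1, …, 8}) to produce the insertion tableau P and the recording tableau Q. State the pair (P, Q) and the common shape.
P = [1, 2, 4, 6] / [3, 8] / [5] / [7];  Q = [1, 2, 3, 5] / [4, 7] / [6] / [8];  common shape = (4, 2, 1, 1)

Row-insert the values π_1, π_2, … into P one at a time, bumping the leftmost entry strictly greater than the inserted value down to the next row. The recording tableau Q records, in position (i, j), the step at which that cell was added to P.
  Insert 1 (step 1): P = [1];  Q = [1]
  Insert 3 (step 2): P = [1, 3];  Q = [1, 2]
  Insert 7 (step 3): P = [1, 3, 7];  Q = [1, 2, 3]
  Insert 5 (step 4): P = [1, 3, 5] / [7];  Q = [1, 2, 3] / [4]
  Insert 8 (step 5): P = [1, 3, 5, 8] / [7];  Q = [1, 2, 3, 5] / [4]
  Insert 4 (step 6): P = [1, 3, 4, 8] / [5] / [7];  Q = [1, 2, 3, 5] / [4] / [6]
  Insert 6 (step 7): P = [1, 3, 4, 6] / [5, 8] / [7];  Q = [1, 2, 3, 5] / [4, 7] / [6]
  Insert 2 (step 8): P = [1, 2, 4, 6] / [3, 8] / [5] / [7];  Q = [1, 2, 3, 5] / [4, 7] / [6] / [8]
Final shape: (4, 2, 1, 1).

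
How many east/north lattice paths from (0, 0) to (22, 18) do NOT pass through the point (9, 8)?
Number of paths = 85568017340

Total paths from (0, 0) to (22, 18): C(40, 22) = 113380261800. Paths through (9, 8): (paths (0, 0) → (9, 8)) × (paths (9, 8) → (22, 18)) = C(17, 9) · C(23, 13) = 24310 · 1144066 = 27812244460. Avoidance count = 113380261800 − 27812244460 = 85568017340.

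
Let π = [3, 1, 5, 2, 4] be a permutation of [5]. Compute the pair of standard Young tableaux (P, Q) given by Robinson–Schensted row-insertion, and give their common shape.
P = [1, 2, 4] / [3, 5];  Q = [1, 3, 5] / [2, 4];  common shape = (3, 2)

Row-insert the values π_1, π_2, … into P one at a time, bumping the leftmost entry strictly greater than the inserted value down to the next row. The recording tableau Q records, in position (i, j), the step at which that cell was added to P.
  Insert 3 (step 1): P = [3];  Q = [1]
  Insert 1 (step 2): P = [1] / [3];  Q = [1] / [2]
  Insert 5 (step 3): P = [1, 5] / [3];  Q = [1, 3] / [2]
  Insert 2 (step 4): P = [1, 2] / [3, 5];  Q = [1, 3] / [2, 4]
  Insert 4 (step 5): P = [1, 2, 4] / [3, 5];  Q = [1, 3, 5] / [2, 4]
Final shape: (3, 2).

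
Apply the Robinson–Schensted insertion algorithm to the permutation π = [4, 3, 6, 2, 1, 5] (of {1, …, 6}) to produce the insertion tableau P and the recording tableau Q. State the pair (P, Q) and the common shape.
P = [1, 5] / [2, 6] / [3] / [4];  Q = [1, 3] / [2, 6] / [4] / [5];  common shape = (2, 2, 1, 1)

Row-insert the values π_1, π_2, … into P one at a time, bumping the leftmost entry strictly greater than the inserted value down to the next row. The recording tableau Q records, in position (i, j), the step at which that cell was added to P.
  Insert 4 (step 1): P = [4];  Q = [1]
  Insert 3 (step 2): P = [3] / [4];  Q = [1] / [2]
  Insert 6 (step 3): P = [3, 6] / [4];  Q = [1, 3] / [2]
  Insert 2 (step 4): P = [2, 6] / [3] / [4];  Q = [1, 3] / [2] / [4]
  Insert 1 (step 5): P = [1, 6] / [2] / [3] / [4];  Q = [1, 3] / [2] / [4] / [5]
  Insert 5 (step 6): P = [1, 5] / [2, 6] / [3] / [4];  Q = [1, 3] / [2, 6] / [4] / [5]
Final shape: (2, 2, 1, 1).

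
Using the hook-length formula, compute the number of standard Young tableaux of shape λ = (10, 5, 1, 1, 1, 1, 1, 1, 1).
# SYT of shape (10, 5, 1, 1, 1, 1, 1, 1, 1) = 71131060

Hook-length formula: f^λ = n! / Π hook(c), product over all cells c of the Young diagram. For λ = (10, 5, 1, 1, 1, 1, 1, 1, 1), n = 22 boxes. Hook lengths by row (left-to-right, top-to-bottom): [18, 10, 9, 8, 7, 5, 4, 3, 2, 1]; [12, 4, 3, 2, 1]; [7]; [6]; [5]; [4]; [3]; [2]; [1]. Product of hooks = 15801827328000. So f^λ = 22! / 15801827328000 = 1124000727777607680000 / 15801827328000 = 71131060.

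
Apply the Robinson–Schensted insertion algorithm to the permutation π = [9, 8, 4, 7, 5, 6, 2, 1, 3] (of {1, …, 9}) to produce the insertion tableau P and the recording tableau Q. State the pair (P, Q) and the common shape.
P = [1, 3, 6] / [2, 5] / [4] / [7] / [8] / [9];  Q = [1, 4, 6] / [2, 9] / [3] / [5] / [7] / [8];  common shape = (3, 2, 1, 1, 1, 1)

Row-insert the values π_1, π_2, … into P one at a time, bumping the leftmost entry strictly greater than the inserted value down to the next row. The recording tableau Q records, in position (i, j), the step at which that cell was added to P.
  Insert 9 (step 1): P = [9];  Q = [1]
  Insert 8 (step 2): P = [8] / [9];  Q = [1] / [2]
  Insert 4 (step 3): P = [4] / [8] / [9];  Q = [1] / [2] / [3]
  Insert 7 (step 4): P = [4, 7] / [8] / [9];  Q = [1, 4] / [2] / [3]
  Insert 5 (step 5): P = [4, 5] / [7] / [8] / [9];  Q = [1, 4] / [2] / [3] / [5]
  Insert 6 (step 6): P = [4, 5, 6] / [7] / [8] / [9];  Q = [1, 4, 6] / [2] / [3] / [5]
  Insert 2 (step 7): P = [2, 5, 6] / [4] / [7] / [8] / [9];  Q = [1, 4, 6] / [2] / [3] / [5] / [7]
  Insert 1 (step 8): P = [1, 5, 6] / [2] / [4] / [7] / [8] / [9];  Q = [1, 4, 6] / [2] / [3] / [5] / [7] / [8]
  Insert 3 (step 9): P = [1, 3, 6] / [2, 5] / [4] / [7] / [8] / [9];  Q = [1, 4, 6] / [2, 9] / [3] / [5] / [7] / [8]
Final shape: (3, 2, 1, 1, 1, 1).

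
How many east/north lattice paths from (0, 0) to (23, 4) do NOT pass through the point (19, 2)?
Number of paths = 14400

Total paths from (0, 0) to (23, 4): C(27, 23) = 17550. Paths through (19, 2): (paths (0, 0) → (19, 2)) × (paths (19, 2) → (23, 4)) = C(21, 19) · C(6, 4) = 210 · 15 = 3150. Avoidance count = 17550 − 3150 = 14400.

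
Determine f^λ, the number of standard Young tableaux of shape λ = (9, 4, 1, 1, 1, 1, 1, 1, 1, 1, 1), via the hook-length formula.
# SYT of shape (9, 4, 1, 1, 1, 1, 1, 1, 1, 1, 1) = 34557600

Hook-length formula: f^λ = n! / Π hook(c), product over all cells c of the Young diagram. For λ = (9, 4, 1, 1, 1, 1, 1, 1, 1, 1, 1), n = 22 boxes. Hook lengths by row (left-to-right, top-to-bottom): [19, 9, 8, 7, 5, 4, 3, 2, 1]; [13, 3, 2, 1]; [9]; [8]; [7]; [6]; [5]; [4]; [3]; [2]; [1]. Product of hooks = 32525427916800. So f^λ = 22! / 32525427916800 = 1124000727777607680000 / 32525427916800 = 34557600.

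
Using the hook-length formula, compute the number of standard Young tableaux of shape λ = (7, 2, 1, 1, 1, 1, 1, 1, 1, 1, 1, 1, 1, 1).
# SYT of shape (7, 2, 1, 1, 1, 1, 1, 1, 1, 1, 1, 1, 1, 1) = 453492

Hook-length formula: f^λ = n! / Π hook(c), product over all cells c of the Young diagram. For λ = (7, 2, 1, 1, 1, 1, 1, 1, 1, 1, 1, 1, 1, 1), n = 21 boxes. Hook lengths by row (left-to-right, top-to-bottom): [20, 7, 5, 4, 3, 2, 1]; [14, 1]; [12]; [11]; [10]; [9]; [8]; [7]; [6]; [5]; [4]; [3]; [2]; [1]. Product of hooks = 112661176320000. So f^λ = 21! / 112661176320000 = 51090942171709440000 / 112661176320000 = 453492.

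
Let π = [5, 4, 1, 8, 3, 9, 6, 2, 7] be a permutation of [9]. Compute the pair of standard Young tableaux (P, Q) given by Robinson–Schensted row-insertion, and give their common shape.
P = [1, 2, 6, 7] / [3, 8, 9] / [4] / [5];  Q = [1, 4, 6, 9] / [2, 5, 7] / [3] / [8];  common shape = (4, 3, 1, 1)

Row-insert the values π_1, π_2, … into P one at a time, bumping the leftmost entry strictly greater than the inserted value down to the next row. The recording tableau Q records, in position (i, j), the step at which that cell was added to P.
  Insert 5 (step 1): P = [5];  Q = [1]
  Insert 4 (step 2): P = [4] / [5];  Q = [1] / [2]
  Insert 1 (step 3): P = [1] / [4] / [5];  Q = [1] / [2] / [3]
  Insert 8 (step 4): P = [1, 8] / [4] / [5];  Q = [1, 4] / [2] / [3]
  Insert 3 (step 5): P = [1, 3] / [4, 8] / [5];  Q = [1, 4] / [2, 5] / [3]
  Insert 9 (step 6): P = [1, 3, 9] / [4, 8] / [5];  Q = [1, 4, 6] / [2, 5] / [3]
  Insert 6 (step 7): P = [1, 3, 6] / [4, 8, 9] / [5];  Q = [1, 4, 6] / [2, 5, 7] / [3]
  Insert 2 (step 8): P = [1, 2, 6] / [3, 8, 9] / [4] / [5];  Q = [1, 4, 6] / [2, 5, 7] / [3] / [8]
  Insert 7 (step 9): P = [1, 2, 6, 7] / [3, 8, 9] / [4] / [5];  Q = [1, 4, 6, 9] / [2, 5, 7] / [3] / [8]
Final shape: (4, 3, 1, 1).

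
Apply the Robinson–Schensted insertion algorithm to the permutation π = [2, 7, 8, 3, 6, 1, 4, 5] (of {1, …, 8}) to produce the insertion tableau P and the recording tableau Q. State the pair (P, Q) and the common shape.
P = [1, 3, 4, 5] / [2, 6] / [7, 8];  Q = [1, 2, 3, 8] / [4, 5] / [6, 7];  common shape = (4, 2, 2)

Row-insert the values π_1, π_2, … into P one at a time, bumping the leftmost entry strictly greater than the inserted value down to the next row. The recording tableau Q records, in position (i, j), the step at which that cell was added to P.
  Insert 2 (step 1): P = [2];  Q = [1]
  Insert 7 (step 2): P = [2, 7];  Q = [1, 2]
  Insert 8 (step 3): P = [2, 7, 8];  Q = [1, 2, 3]
  Insert 3 (step 4): P = [2, 3, 8] / [7];  Q = [1, 2, 3] / [4]
  Insert 6 (step 5): P = [2, 3, 6] / [7, 8];  Q = [1, 2, 3] / [4, 5]
  Insert 1 (step 6): P = [1, 3, 6] / [2, 8] / [7];  Q = [1, 2, 3] / [4, 5] / [6]
  Insert 4 (step 7): P = [1, 3, 4] / [2, 6] / [7, 8];  Q = [1, 2, 3] / [4, 5] / [6, 7]
  Insert 5 (step 8): P = [1, 3, 4, 5] / [2, 6] / [7, 8];  Q = [1, 2, 3, 8] / [4, 5] / [6, 7]
Final shape: (4, 2, 2).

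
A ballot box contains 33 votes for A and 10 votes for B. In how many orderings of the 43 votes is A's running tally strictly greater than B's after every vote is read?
Strict-lead orderings = 1025551163

Total orderings of the 43 votes with 33 for A: C(43, 33) = 1917334783. By the Bertrand ballot formula (Cycle Lemma / reflection principle), the number of orderings in which A is strictly ahead of B throughout is (p − q)/(p + q) · C(p + q, p) = (33 − 10)/(33 + 10) · 1917334783 = 1025551163.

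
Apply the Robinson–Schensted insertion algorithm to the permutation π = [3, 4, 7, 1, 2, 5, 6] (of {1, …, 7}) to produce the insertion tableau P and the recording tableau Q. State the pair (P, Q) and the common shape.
P = [1, 2, 5, 6] / [3, 4, 7];  Q = [1, 2, 3, 7] / [4, 5, 6];  common shape = (4, 3)

Row-insert the values π_1, π_2, … into P one at a time, bumping the leftmost entry strictly greater than the inserted value down to the next row. The recording tableau Q records, in position (i, j), the step at which that cell was added to P.
  Insert 3 (step 1): P = [3];  Q = [1]
  Insert 4 (step 2): P = [3, 4];  Q = [1, 2]
  Insert 7 (step 3): P = [3, 4, 7];  Q = [1, 2, 3]
  Insert 1 (step 4): P = [1, 4, 7] / [3];  Q = [1, 2, 3] / [4]
  Insert 2 (step 5): P = [1, 2, 7] / [3, 4];  Q = [1, 2, 3] / [4, 5]
  Insert 5 (step 6): P = [1, 2, 5] / [3, 4, 7];  Q = [1, 2, 3] / [4, 5, 6]
  Insert 6 (step 7): P = [1, 2, 5, 6] / [3, 4, 7];  Q = [1, 2, 3, 7] / [4, 5, 6]
Final shape: (4, 3).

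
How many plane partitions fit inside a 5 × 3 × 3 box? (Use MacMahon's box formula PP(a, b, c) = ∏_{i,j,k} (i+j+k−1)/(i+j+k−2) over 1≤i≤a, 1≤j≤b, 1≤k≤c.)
PP(5, 3, 3) = 14112

Evaluate the triple product over i = 1..5, j = 1..3, k = 1..3. The factors are (2/1) · (3/2) · (4/3) · (3/2) · (4/3) · (5/4) · (4/3) · (5/4) · … (45 factors total). The numerators and denominators telescope so the product is an integer; carrying out the multiplication exactly gives PP(5, 3, 3) = 14112.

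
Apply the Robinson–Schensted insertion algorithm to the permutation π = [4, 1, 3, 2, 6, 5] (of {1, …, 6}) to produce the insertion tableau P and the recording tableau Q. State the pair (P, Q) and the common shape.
P = [1, 2, 5] / [3, 6] / [4];  Q = [1, 3, 5] / [2, 6] / [4];  common shape = (3, 2, 1)

Row-insert the values π_1, π_2, … into P one at a time, bumping the leftmost entry strictly greater than the inserted value down to the next row. The recording tableau Q records, in position (i, j), the step at which that cell was added to P.
  Insert 4 (step 1): P = [4];  Q = [1]
  Insert 1 (step 2): P = [1] / [4];  Q = [1] / [2]
  Insert 3 (step 3): P = [1, 3] / [4];  Q = [1, 3] / [2]
  Insert 2 (step 4): P = [1, 2] / [3] / [4];  Q = [1, 3] / [2] / [4]
  Insert 6 (step 5): P = [1, 2, 6] / [3] / [4];  Q = [1, 3, 5] / [2] / [4]
  Insert 5 (step 6): P = [1, 2, 5] / [3, 6] / [4];  Q = [1, 3, 5] / [2, 6] / [4]
Final shape: (3, 2, 1).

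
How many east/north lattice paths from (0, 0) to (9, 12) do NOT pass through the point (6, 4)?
Number of paths = 259280

Total paths from (0, 0) to (9, 12): C(21, 9) = 293930. Paths through (6, 4): (paths (0, 0) → (6, 4)) × (paths (6, 4) → (9, 12)) = C(10, 6) · C(11, 3) = 210 · 165 = 34650. Avoidance count = 293930 − 34650 = 259280.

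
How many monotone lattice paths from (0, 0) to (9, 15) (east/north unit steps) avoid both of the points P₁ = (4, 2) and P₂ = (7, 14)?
Number of paths = 850619

Inclusion–exclusion. Total paths: C(24, 9) = 1307504. Through P₁: C(6, 4)·C(18, 5) = 128520. Through P₂: C(21, 7)·C(3, 2) = 348840. Since P₁ is strictly southwest of P₂, a monotone path through both must visit P₁ then P₂; paths through both = C(6, 4)·C(15, 3)·C(3, 2) = 20475. Avoid both = 1307504 − 128520 − 348840 + 20475 = 850619.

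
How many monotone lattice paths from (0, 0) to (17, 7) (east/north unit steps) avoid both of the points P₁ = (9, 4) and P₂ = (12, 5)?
Number of paths = 158241

Inclusion–exclusion. Total paths: C(24, 17) = 346104. Through P₁: C(13, 9)·C(11, 8) = 117975. Through P₂: C(17, 12)·C(7, 5) = 129948. Since P₁ is strictly southwest of P₂, a monotone path through both must visit P₁ then P₂; paths through both = C(13, 9)·C(4, 3)·C(7, 5) = 60060. Avoid both = 346104 − 117975 − 129948 + 60060 = 158241.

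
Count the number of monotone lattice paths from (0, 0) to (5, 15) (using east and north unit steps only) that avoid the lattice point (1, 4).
Number of paths = 8679

Total paths from (0, 0) to (5, 15): C(20, 5) = 15504. Paths through (1, 4): (paths (0, 0) → (1, 4)) × (paths (1, 4) → (5, 15)) = C(5, 1) · C(15, 4) = 5 · 1365 = 6825. Avoidance count = 15504 − 6825 = 8679.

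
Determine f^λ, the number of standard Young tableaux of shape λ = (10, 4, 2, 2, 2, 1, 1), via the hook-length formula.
# SYT of shape (10, 4, 2, 2, 2, 1, 1) = 670273450

Hook-length formula: f^λ = n! / Π hook(c), product over all cells c of the Young diagram. For λ = (10, 4, 2, 2, 2, 1, 1), n = 22 boxes. Hook lengths by row (left-to-right, top-to-bottom): [16, 13, 9, 8, 6, 5, 4, 3, 2, 1]; [9, 6, 2, 1]; [6, 3]; [5, 2]; [4, 1]; [2]; [1]. Product of hooks = 1676928614400. So f^λ = 22! / 1676928614400 = 1124000727777607680000 / 1676928614400 = 670273450.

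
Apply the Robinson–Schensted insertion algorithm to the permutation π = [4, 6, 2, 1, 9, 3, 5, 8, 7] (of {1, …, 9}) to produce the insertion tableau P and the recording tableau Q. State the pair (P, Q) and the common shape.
P = [1, 3, 5, 7] / [2, 6, 8] / [4, 9];  Q = [1, 2, 5, 8] / [3, 6, 7] / [4, 9];  common shape = (4, 3, 2)

Row-insert the values π_1, π_2, … into P one at a time, bumping the leftmost entry strictly greater than the inserted value down to the next row. The recording tableau Q records, in position (i, j), the step at which that cell was added to P.
  Insert 4 (step 1): P = [4];  Q = [1]
  Insert 6 (step 2): P = [4, 6];  Q = [1, 2]
  Insert 2 (step 3): P = [2, 6] / [4];  Q = [1, 2] / [3]
  Insert 1 (step 4): P = [1, 6] / [2] / [4];  Q = [1, 2] / [3] / [4]
  Insert 9 (step 5): P = [1, 6, 9] / [2] / [4];  Q = [1, 2, 5] / [3] / [4]
  Insert 3 (step 6): P = [1, 3, 9] / [2, 6] / [4];  Q = [1, 2, 5] / [3, 6] / [4]
  Insert 5 (step 7): P = [1, 3, 5] / [2, 6, 9] / [4];  Q = [1, 2, 5] / [3, 6, 7] / [4]
  Insert 8 (step 8): P = [1, 3, 5, 8] / [2, 6, 9] / [4];  Q = [1, 2, 5, 8] / [3, 6, 7] / [4]
  Insert 7 (step 9): P = [1, 3, 5, 7] / [2, 6, 8] / [4, 9];  Q = [1, 2, 5, 8] / [3, 6, 7] / [4, 9]
Final shape: (4, 3, 2).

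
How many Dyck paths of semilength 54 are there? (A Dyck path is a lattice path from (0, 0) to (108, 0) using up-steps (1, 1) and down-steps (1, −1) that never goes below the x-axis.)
C_54 = 451959718027953471447609509424

These Dyck paths are counted by the Catalan number C_n = (1/(n + 1)) · C(2n, n). For n = 54: C_54 = (1/55) · C(108, 54) = 24857784491537440929618523018320/55 = 451959718027953471447609509424.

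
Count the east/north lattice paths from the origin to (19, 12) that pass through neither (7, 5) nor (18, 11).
Number of paths = 51622233

Inclusion–exclusion. Total paths: C(31, 19) = 141120525. Through P₁: C(12, 7)·C(19, 12) = 39907296. Through P₂: C(29, 18)·C(2, 1) = 69194580. Since P₁ is strictly southwest of P₂, a monotone path through both must visit P₁ then P₂; paths through both = C(12, 7)·C(17, 11)·C(2, 1) = 19603584. Avoid both = 141120525 − 39907296 − 69194580 + 19603584 = 51622233.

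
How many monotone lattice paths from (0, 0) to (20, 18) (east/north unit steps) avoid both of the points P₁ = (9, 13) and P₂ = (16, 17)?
Number of paths = 26391997500

Inclusion–exclusion. Total paths: C(38, 20) = 33578000610. Through P₁: C(22, 9)·C(16, 11) = 2172730560. Through P₂: C(33, 16)·C(5, 4) = 5834015550. Since P₁ is strictly southwest of P₂, a monotone path through both must visit P₁ then P₂; paths through both = C(22, 9)·C(11, 7)·C(5, 4) = 820743000. Avoid both = 33578000610 − 2172730560 − 5834015550 + 820743000 = 26391997500.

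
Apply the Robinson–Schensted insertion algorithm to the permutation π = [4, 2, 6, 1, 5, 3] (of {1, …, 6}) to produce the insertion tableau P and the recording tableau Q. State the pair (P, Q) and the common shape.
P = [1, 3] / [2, 5] / [4, 6];  Q = [1, 3] / [2, 5] / [4, 6];  common shape = (2, 2, 2)

Row-insert the values π_1, π_2, … into P one at a time, bumping the leftmost entry strictly greater than the inserted value down to the next row. The recording tableau Q records, in position (i, j), the step at which that cell was added to P.
  Insert 4 (step 1): P = [4];  Q = [1]
  Insert 2 (step 2): P = [2] / [4];  Q = [1] / [2]
  Insert 6 (step 3): P = [2, 6] / [4];  Q = [1, 3] / [2]
  Insert 1 (step 4): P = [1, 6] / [2] / [4];  Q = [1, 3] / [2] / [4]
  Insert 5 (step 5): P = [1, 5] / [2, 6] / [4];  Q = [1, 3] / [2, 5] / [4]
  Insert 3 (step 6): P = [1, 3] / [2, 5] / [4, 6];  Q = [1, 3] / [2, 5] / [4, 6]
Final shape: (2, 2, 2).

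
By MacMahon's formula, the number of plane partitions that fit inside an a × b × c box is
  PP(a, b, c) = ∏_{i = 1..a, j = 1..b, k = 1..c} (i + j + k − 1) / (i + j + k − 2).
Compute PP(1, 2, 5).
PP(1, 2, 5) = 21

Evaluate the triple product over i = 1..1, j = 1..2, k = 1..5. The factors are (2/1) · (3/2) · (4/3) · (5/4) · (6/5) · (3/2) · (4/3) · (5/4) · … (10 factors total). The numerators and denominators telescope so the product is an integer; carrying out the multiplication exactly gives PP(1, 2, 5) = 21.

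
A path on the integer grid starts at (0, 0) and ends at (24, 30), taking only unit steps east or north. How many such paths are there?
Number of paths = 1402659561581460

A monotone lattice path from (0, 0) to (24, 30) consists of 24 east steps and 30 north steps in some order, so it is determined by which 24 of the 54 steps are east. The count is C(54, 24) = 1402659561581460.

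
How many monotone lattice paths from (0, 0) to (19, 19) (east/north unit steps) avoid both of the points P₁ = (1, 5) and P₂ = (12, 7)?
Number of paths = 30001281240

Inclusion–exclusion. Total paths: C(38, 19) = 35345263800. Through P₁: C(6, 1)·C(32, 18) = 2828613600. Through P₂: C(19, 12)·C(19, 7) = 2538950544. Since P₁ is strictly southwest of P₂, a monotone path through both must visit P₁ then P₂; paths through both = C(6, 1)·C(13, 11)·C(19, 7) = 23581584. Avoid both = 35345263800 − 2828613600 − 2538950544 + 23581584 = 30001281240.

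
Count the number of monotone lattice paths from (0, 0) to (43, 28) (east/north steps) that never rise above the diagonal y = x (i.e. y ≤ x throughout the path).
Number of paths = 16789710098594851040

By the reflection principle (André's argument), the number of monotone paths to (43, 28) with n ≤ m that never go above y = x is C(71, 43) − C(71, 44) = 46171702771135840360 − 29381992672540989320 = 16789710098594851040.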